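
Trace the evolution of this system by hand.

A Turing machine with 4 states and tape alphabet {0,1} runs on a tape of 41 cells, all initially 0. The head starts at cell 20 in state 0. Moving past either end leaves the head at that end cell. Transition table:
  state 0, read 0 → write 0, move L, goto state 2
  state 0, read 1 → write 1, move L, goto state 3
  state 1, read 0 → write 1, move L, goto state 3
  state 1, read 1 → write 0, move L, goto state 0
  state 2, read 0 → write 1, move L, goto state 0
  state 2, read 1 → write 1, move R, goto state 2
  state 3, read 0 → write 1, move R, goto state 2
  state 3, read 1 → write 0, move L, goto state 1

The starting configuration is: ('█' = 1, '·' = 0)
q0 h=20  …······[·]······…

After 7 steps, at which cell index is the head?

13

k=0  q0 h=20  …······[·]······…
k=1  q2 h=19  …······[·]······…
k=2  q0 h=18  …······[·]█·····…
k=3  q2 h=17  …······[·]·█····…
k=4  q0 h=16  …······[·]█·█···…
k=5  q2 h=15  …······[·]·█·█··…
k=6  q0 h=14  …······[·]█·█·█·…
k=7  q2 h=13  …······[·]·█·█·█…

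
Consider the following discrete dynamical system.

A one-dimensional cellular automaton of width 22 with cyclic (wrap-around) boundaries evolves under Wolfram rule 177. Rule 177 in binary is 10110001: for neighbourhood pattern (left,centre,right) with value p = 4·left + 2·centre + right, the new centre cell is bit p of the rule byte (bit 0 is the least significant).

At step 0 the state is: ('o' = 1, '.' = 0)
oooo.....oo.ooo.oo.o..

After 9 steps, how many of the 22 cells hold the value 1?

0) oooo.....oo.ooo.oo.o..
1) .oo.oooo...o.o.o..o.o.
2) ...o.oo.oo..o.o.o..o.o
3) oo..o..o..o..o.o.o..o.
4) ..o..o..o..o..o.o.o..o
5) o..o..o..o..o..o.o.o..
6) .o..o..o..o..o..o.o.o.
7) ..o..o..o..o..o..o.o.o
8) o..o..o..o..o..o..o.o.
9) .o..o..o..o..o..o..o.o

8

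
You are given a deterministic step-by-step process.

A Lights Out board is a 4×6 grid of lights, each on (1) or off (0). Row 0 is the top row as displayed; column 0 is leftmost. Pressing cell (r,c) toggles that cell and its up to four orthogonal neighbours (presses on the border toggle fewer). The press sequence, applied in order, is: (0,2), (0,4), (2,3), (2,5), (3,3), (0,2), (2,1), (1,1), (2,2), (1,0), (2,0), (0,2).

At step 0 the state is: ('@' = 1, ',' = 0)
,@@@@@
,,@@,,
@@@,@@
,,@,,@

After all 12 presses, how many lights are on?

t=0: ,@@@@@
,,@@,,
@@@,@@
,,@,,@
t=1: ,,,,@@
,,,@,,
@@@,@@
,,@,,@
t=2: ,,,@,,
,,,@@,
@@@,@@
,,@,,@
t=3: ,,,@,,
,,,,@,
@@,@,@
,,@@,@
t=4: ,,,@,,
,,,,@@
@@,@@,
,,@@,,
t=5: ,,,@,,
,,,,@@
@@,,@,
,,,,@,
t=6: ,@@,,,
,,@,@@
@@,,@,
,,,,@,
t=7: ,@@,,,
,@@,@@
,,@,@,
,@,,@,
t=8: ,,@,,,
@,,,@@
,@@,@,
,@,,@,
t=9: ,,@,,,
@,@,@@
,,,@@,
,@@,@,
t=10: @,@,,,
,@@,@@
@,,@@,
,@@,@,
t=11: @,@,,,
@@@,@@
,@,@@,
@@@,@,
t=12: @@,@,,
@@,,@@
,@,@@,
@@@,@,

14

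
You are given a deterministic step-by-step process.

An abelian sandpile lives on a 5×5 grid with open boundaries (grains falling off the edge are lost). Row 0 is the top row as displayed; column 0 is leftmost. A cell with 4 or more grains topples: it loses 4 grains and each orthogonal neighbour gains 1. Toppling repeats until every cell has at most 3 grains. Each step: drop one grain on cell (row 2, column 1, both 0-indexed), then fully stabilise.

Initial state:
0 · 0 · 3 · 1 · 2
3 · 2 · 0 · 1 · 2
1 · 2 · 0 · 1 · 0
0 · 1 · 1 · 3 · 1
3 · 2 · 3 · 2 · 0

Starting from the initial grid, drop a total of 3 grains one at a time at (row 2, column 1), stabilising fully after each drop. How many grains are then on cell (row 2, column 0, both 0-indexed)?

2

k=0  0 · 0 · 3 · 1 · 2
3 · 2 · 0 · 1 · 2
1 · 2 · 0 · 1 · 0
0 · 1 · 1 · 3 · 1
3 · 2 · 3 · 2 · 0
k=1  0 · 0 · 3 · 1 · 2
3 · 2 · 0 · 1 · 2
1 · 3 · 0 · 1 · 0
0 · 1 · 1 · 3 · 1
3 · 2 · 3 · 2 · 0
k=2  0 · 0 · 3 · 1 · 2
3 · 3 · 0 · 1 · 2
2 · 0 · 1 · 1 · 0
0 · 2 · 1 · 3 · 1
3 · 2 · 3 · 2 · 0
k=3  0 · 0 · 3 · 1 · 2
3 · 3 · 0 · 1 · 2
2 · 1 · 1 · 1 · 0
0 · 2 · 1 · 3 · 1
3 · 2 · 3 · 2 · 0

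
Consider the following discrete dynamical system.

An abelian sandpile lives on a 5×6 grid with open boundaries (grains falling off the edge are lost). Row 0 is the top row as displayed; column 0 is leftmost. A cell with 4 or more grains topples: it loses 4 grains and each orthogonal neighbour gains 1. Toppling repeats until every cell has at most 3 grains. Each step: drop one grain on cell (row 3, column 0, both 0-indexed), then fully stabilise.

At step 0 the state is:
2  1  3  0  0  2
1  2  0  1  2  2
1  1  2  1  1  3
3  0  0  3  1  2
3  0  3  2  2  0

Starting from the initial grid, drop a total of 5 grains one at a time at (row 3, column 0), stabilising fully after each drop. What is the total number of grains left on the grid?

45

gen 0: 2  1  3  0  0  2
1  2  0  1  2  2
1  1  2  1  1  3
3  0  0  3  1  2
3  0  3  2  2  0
gen 1: 2  1  3  0  0  2
1  2  0  1  2  2
2  1  2  1  1  3
1  1  0  3  1  2
0  1  3  2  2  0
gen 2: 2  1  3  0  0  2
1  2  0  1  2  2
2  1  2  1  1  3
2  1  0  3  1  2
0  1  3  2  2  0
gen 3: 2  1  3  0  0  2
1  2  0  1  2  2
2  1  2  1  1  3
3  1  0  3  1  2
0  1  3  2  2  0
gen 4: 2  1  3  0  0  2
1  2  0  1  2  2
3  1  2  1  1  3
0  2  0  3  1  2
1  1  3  2  2  0
gen 5: 2  1  3  0  0  2
1  2  0  1  2  2
3  1  2  1  1  3
1  2  0  3  1  2
1  1  3  2  2  0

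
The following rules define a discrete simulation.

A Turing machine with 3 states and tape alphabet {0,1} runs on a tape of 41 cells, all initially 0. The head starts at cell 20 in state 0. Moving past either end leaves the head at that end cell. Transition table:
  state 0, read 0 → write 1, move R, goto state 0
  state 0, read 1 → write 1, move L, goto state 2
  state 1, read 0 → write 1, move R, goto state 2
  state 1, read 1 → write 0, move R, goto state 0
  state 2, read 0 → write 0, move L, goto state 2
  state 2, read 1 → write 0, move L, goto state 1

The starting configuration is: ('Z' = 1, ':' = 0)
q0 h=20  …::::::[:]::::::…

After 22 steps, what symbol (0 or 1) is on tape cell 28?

k=0  q0 h=20  …::::::[:]::::::…
k=1  q0 h=21  …:::::Z[:]::::::…
k=2  q0 h=22  …::::ZZ[:]::::::…
k=3  q0 h=23  …:::ZZZ[:]::::::…
k=4  q0 h=24  …::ZZZZ[:]::::::…
k=5  q0 h=25  …:ZZZZZ[:]::::::…
k=6  q0 h=26  …ZZZZZZ[:]::::::…
k=7  q0 h=27  …ZZZZZZ[:]::::::…
k=8  q0 h=28  …ZZZZZZ[:]::::::…
k=9  q0 h=29  …ZZZZZZ[:]::::::…
k=10  q0 h=30  …ZZZZZZ[:]::::::…
k=11  q0 h=31  …ZZZZZZ[:]::::::…
k=12  q0 h=32  …ZZZZZZ[:]::::::…
k=13  q0 h=33  …ZZZZZZ[:]::::::…
k=14  q0 h=34  …ZZZZZZ[:]::::::|
k=15  q0 h=35  …ZZZZZZ[:]:::::|
k=16  q0 h=36  …ZZZZZZ[:]::::|
k=17  q0 h=37  …ZZZZZZ[:]:::|
k=18  q0 h=38  …ZZZZZZ[:]::|
k=19  q0 h=39  …ZZZZZZ[:]:|
k=20  q0 h=40  …ZZZZZZ[:]|
k=21  q0 h=40  …ZZZZZZ[Z]|
k=22  q2 h=39  …ZZZZZZ[Z]Z|

1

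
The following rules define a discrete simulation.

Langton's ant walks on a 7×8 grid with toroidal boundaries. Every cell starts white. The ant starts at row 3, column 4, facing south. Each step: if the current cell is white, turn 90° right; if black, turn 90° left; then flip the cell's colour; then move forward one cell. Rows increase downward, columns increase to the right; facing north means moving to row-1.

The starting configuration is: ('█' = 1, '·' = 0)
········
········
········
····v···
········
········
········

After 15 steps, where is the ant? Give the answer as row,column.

2,4

step 0: ········
········
········
····v···
········
········
········
step 1: ········
········
········
···<█···
········
········
········
step 2: ········
········
···^····
···██···
········
········
········
step 3: ········
········
···█>···
···██···
········
········
········
step 4: ········
········
···██···
···█v···
········
········
········
step 5: ········
········
···██···
···█·>··
········
········
········
step 6: ········
········
···██···
···█·█··
·····v··
········
········
step 7: ········
········
···██···
···█·█··
····<█··
········
········
step 8: ········
········
···██···
···█^█··
····██··
········
········
step 9: ········
········
···██···
···██>··
····██··
········
········
step 10: ········
········
···██^··
···██···
····██··
········
········
step 11: ········
········
···███>·
···██···
····██··
········
········
step 12: ········
········
···████·
···██·v·
····██··
········
········
step 13: ········
········
···████·
···██<█·
····██··
········
········
step 14: ········
········
···██^█·
···████·
····██··
········
········
step 15: ········
········
···█<·█·
···████·
····██··
········
········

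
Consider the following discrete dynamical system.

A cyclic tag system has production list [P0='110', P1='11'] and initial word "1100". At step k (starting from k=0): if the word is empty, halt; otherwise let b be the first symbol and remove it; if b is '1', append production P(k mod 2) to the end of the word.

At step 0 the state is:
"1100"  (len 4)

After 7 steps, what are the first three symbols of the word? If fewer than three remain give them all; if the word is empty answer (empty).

111

[0] "1100"  (len 4)
[1] "100110"  (len 6)
[2] "0011011"  (len 7)
[3] "011011"  (len 6)
[4] "11011"  (len 5)
[5] "1011110"  (len 7)
[6] "01111011"  (len 8)
[7] "1111011"  (len 7)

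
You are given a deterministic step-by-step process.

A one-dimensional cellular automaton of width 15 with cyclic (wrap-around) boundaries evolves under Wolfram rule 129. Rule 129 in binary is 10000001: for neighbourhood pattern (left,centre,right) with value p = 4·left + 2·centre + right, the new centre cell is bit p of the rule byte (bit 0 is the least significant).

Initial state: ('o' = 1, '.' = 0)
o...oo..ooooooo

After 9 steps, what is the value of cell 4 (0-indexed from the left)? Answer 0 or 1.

t=0: o...oo..ooooooo
t=1: ..o......oooooo
t=2: ....oooo..oooo.
t=3: ooo..oo....oo..
t=4: .o......oo.....
t=5: ...oooo....oooo
t=6: .o..oo..oo..oo.
t=7: ...............
t=8: ooooooooooooooo
t=9: ooooooooooooooo

1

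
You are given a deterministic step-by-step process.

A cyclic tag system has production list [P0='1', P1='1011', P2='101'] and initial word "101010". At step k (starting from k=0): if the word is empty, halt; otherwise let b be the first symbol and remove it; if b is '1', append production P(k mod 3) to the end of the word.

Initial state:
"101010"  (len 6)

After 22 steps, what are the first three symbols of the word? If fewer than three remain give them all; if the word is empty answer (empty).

step 0: "101010"  (len 6)
step 1: "010101"  (len 6)
step 2: "10101"  (len 5)
step 3: "0101101"  (len 7)
step 4: "101101"  (len 6)
step 5: "011011011"  (len 9)
step 6: "11011011"  (len 8)
step 7: "10110111"  (len 8)
step 8: "01101111011"  (len 11)
step 9: "1101111011"  (len 10)
step 10: "1011110111"  (len 10)
step 11: "0111101111011"  (len 13)
step 12: "111101111011"  (len 12)
step 13: "111011110111"  (len 12)
step 14: "110111101111011"  (len 15)
step 15: "10111101111011101"  (len 17)
step 16: "01111011110111011"  (len 17)
step 17: "1111011110111011"  (len 16)
step 18: "111011110111011101"  (len 18)
step 19: "110111101110111011"  (len 18)
step 20: "101111011101110111011"  (len 21)
step 21: "01111011101110111011101"  (len 23)
step 22: "1111011101110111011101"  (len 22)

111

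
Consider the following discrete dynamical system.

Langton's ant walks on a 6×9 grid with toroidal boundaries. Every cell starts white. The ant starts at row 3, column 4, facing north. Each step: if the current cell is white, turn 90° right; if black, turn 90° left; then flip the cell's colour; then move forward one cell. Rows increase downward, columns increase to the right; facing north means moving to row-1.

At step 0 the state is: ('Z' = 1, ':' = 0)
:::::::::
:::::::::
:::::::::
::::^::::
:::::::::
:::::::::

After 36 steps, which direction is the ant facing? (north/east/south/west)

south

k=0  :::::::::
:::::::::
:::::::::
::::^::::
:::::::::
:::::::::
k=1  :::::::::
:::::::::
:::::::::
::::Z>:::
:::::::::
:::::::::
k=2  :::::::::
:::::::::
:::::::::
::::ZZ:::
:::::v:::
:::::::::
k=3  :::::::::
:::::::::
:::::::::
::::ZZ:::
::::<Z:::
:::::::::
k=4  :::::::::
:::::::::
:::::::::
::::^Z:::
::::ZZ:::
:::::::::
k=5  :::::::::
:::::::::
:::::::::
:::<:Z:::
::::ZZ:::
:::::::::
k=6  :::::::::
:::::::::
:::^:::::
:::Z:Z:::
::::ZZ:::
:::::::::
k=7  :::::::::
:::::::::
:::Z>::::
:::Z:Z:::
::::ZZ:::
:::::::::
k=8  :::::::::
:::::::::
:::ZZ::::
:::ZvZ:::
::::ZZ:::
:::::::::
k=9  :::::::::
:::::::::
:::ZZ::::
:::<ZZ:::
::::ZZ:::
:::::::::
k=10  :::::::::
:::::::::
:::ZZ::::
::::ZZ:::
:::vZZ:::
:::::::::
k=11  :::::::::
:::::::::
:::ZZ::::
::::ZZ:::
::<ZZZ:::
:::::::::
k=12  :::::::::
:::::::::
:::ZZ::::
::^:ZZ:::
::ZZZZ:::
:::::::::
k=13  :::::::::
:::::::::
:::ZZ::::
::Z>ZZ:::
::ZZZZ:::
:::::::::
k=14  :::::::::
:::::::::
:::ZZ::::
::ZZZZ:::
::ZvZZ:::
:::::::::
k=15  :::::::::
:::::::::
:::ZZ::::
::ZZZZ:::
::Z:>Z:::
:::::::::
k=16  :::::::::
:::::::::
:::ZZ::::
::ZZ^Z:::
::Z::Z:::
:::::::::
k=17  :::::::::
:::::::::
:::ZZ::::
::Z<:Z:::
::Z::Z:::
:::::::::
k=18  :::::::::
:::::::::
:::ZZ::::
::Z::Z:::
::Zv:Z:::
:::::::::
k=19  :::::::::
:::::::::
:::ZZ::::
::Z::Z:::
::<Z:Z:::
:::::::::
k=20  :::::::::
:::::::::
:::ZZ::::
::Z::Z:::
:::Z:Z:::
::v::::::
k=21  :::::::::
:::::::::
:::ZZ::::
::Z::Z:::
:::Z:Z:::
:<Z::::::
k=22  :::::::::
:::::::::
:::ZZ::::
::Z::Z:::
:^:Z:Z:::
:ZZ::::::
k=23  :::::::::
:::::::::
:::ZZ::::
::Z::Z:::
:Z>Z:Z:::
:ZZ::::::
k=24  :::::::::
:::::::::
:::ZZ::::
::Z::Z:::
:ZZZ:Z:::
:Zv::::::
k=25  :::::::::
:::::::::
:::ZZ::::
::Z::Z:::
:ZZZ:Z:::
:Z:>:::::
k=26  :::v:::::
:::::::::
:::ZZ::::
::Z::Z:::
:ZZZ:Z:::
:Z:Z:::::
k=27  ::<Z:::::
:::::::::
:::ZZ::::
::Z::Z:::
:ZZZ:Z:::
:Z:Z:::::
k=28  ::ZZ:::::
:::::::::
:::ZZ::::
::Z::Z:::
:ZZZ:Z:::
:Z^Z:::::
k=29  ::ZZ:::::
:::::::::
:::ZZ::::
::Z::Z:::
:ZZZ:Z:::
:ZZ>:::::
k=30  ::ZZ:::::
:::::::::
:::ZZ::::
::Z::Z:::
:ZZ^:Z:::
:ZZ::::::
k=31  ::ZZ:::::
:::::::::
:::ZZ::::
::Z::Z:::
:Z<::Z:::
:ZZ::::::
k=32  ::ZZ:::::
:::::::::
:::ZZ::::
::Z::Z:::
:Z:::Z:::
:Zv::::::
k=33  ::ZZ:::::
:::::::::
:::ZZ::::
::Z::Z:::
:Z:::Z:::
:Z:>:::::
k=34  ::Zv:::::
:::::::::
:::ZZ::::
::Z::Z:::
:Z:::Z:::
:Z:Z:::::
k=35  ::Z:>::::
:::::::::
:::ZZ::::
::Z::Z:::
:Z:::Z:::
:Z:Z:::::
k=36  ::Z:Z::::
::::v::::
:::ZZ::::
::Z::Z:::
:Z:::Z:::
:Z:Z:::::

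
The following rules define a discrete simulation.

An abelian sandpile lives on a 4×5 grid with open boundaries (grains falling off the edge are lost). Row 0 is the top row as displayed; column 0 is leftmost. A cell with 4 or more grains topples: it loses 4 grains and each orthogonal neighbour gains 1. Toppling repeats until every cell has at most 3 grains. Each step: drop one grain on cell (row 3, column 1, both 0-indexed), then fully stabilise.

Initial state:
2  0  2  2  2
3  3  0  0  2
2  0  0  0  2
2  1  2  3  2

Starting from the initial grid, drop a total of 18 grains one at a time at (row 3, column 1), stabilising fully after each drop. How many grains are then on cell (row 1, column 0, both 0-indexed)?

k=0  2  0  2  2  2
3  3  0  0  2
2  0  0  0  2
2  1  2  3  2
k=1  2  0  2  2  2
3  3  0  0  2
2  0  0  0  2
2  2  2  3  2
k=2  2  0  2  2  2
3  3  0  0  2
2  0  0  0  2
2  3  2  3  2
k=3  2  0  2  2  2
3  3  0  0  2
2  1  0  0  2
3  0  3  3  2
k=4  2  0  2  2  2
3  3  0  0  2
2  1  0  0  2
3  1  3  3  2
k=5  2  0  2  2  2
3  3  0  0  2
2  1  0  0  2
3  2  3  3  2
k=6  2  0  2  2  2
3  3  0  0  2
2  1  0  0  2
3  3  3  3  2
k=7  2  0  2  2  2
3  3  0  0  2
3  2  1  1  2
0  2  1  0  3
k=8  2  0  2  2  2
3  3  0  0  2
3  2  1  1  2
0  3  1  0  3
k=9  2  0  2  2  2
3  3  0  0  2
3  3  1  1  2
1  0  2  0  3
k=10  2  0  2  2  2
3  3  0  0  2
3  3  1  1  2
1  1  2  0  3
k=11  2  0  2  2  2
3  3  0  0  2
3  3  1  1  2
1  2  2  0  3
k=12  2  0  2  2  2
3  3  0  0  2
3  3  1  1  2
1  3  2  0  3
k=13  3  1  2  2  2
1  1  1  0  2
1  2  2  1  2
3  1  3  0  3
k=14  3  1  2  2  2
1  1  1  0  2
1  2  2  1  2
3  2  3  0  3
k=15  3  1  2  2  2
1  1  1  0  2
1  2  2  1  2
3  3  3  0  3
k=16  3  1  2  2  2
1  1  1  0  2
2  3  3  1  2
0  2  0  1  3
k=17  3  1  2  2  2
1  1  1  0  2
2  3  3  1  2
0  3  0  1  3
k=18  3  1  2  2  2
1  2  2  0  2
3  1  0  2  2
1  1  2  1  3

1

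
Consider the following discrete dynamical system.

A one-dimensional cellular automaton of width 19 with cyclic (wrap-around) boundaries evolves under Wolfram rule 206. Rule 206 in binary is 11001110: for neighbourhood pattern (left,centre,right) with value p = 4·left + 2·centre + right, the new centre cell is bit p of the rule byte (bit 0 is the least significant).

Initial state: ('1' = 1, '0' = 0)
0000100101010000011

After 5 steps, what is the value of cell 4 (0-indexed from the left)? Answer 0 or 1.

1

step 0: 0000100101010000011
step 1: 0001101101010000111
step 2: 0011101101010001111
step 3: 0111101101010011111
step 4: 0111101101010111111
step 5: 0111101101010111111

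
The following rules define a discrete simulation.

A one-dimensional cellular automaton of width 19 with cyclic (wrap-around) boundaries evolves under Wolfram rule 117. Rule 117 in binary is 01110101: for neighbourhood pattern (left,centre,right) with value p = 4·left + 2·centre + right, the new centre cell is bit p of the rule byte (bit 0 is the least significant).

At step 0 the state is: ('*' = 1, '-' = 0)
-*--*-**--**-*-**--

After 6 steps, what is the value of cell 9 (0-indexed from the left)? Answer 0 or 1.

gen 0: -*--*-**--**-*-**--
gen 1: -**-**-**--****-***
gen 2: *-**-**-**----**--*
gen 3: **-**-**-****--**--
gen 4: -**-**-**---**--**-
gen 5: --**-**-***--**--**
gen 6: *--**-**--**--**--*

0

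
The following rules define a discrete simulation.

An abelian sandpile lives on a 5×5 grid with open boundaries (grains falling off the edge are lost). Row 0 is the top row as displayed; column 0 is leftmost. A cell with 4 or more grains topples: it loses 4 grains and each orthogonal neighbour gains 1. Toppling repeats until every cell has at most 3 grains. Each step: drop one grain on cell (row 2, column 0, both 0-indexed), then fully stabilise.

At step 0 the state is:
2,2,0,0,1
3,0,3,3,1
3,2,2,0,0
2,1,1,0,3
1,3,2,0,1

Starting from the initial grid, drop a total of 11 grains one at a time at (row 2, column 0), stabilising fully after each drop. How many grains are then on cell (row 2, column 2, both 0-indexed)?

t=0: 2,2,0,0,1
3,0,3,3,1
3,2,2,0,0
2,1,1,0,3
1,3,2,0,1
t=1: 3,2,0,0,1
0,1,3,3,1
1,3,2,0,0
3,1,1,0,3
1,3,2,0,1
t=2: 3,2,0,0,1
0,1,3,3,1
2,3,2,0,0
3,1,1,0,3
1,3,2,0,1
t=3: 3,2,0,0,1
0,1,3,3,1
3,3,2,0,0
3,1,1,0,3
1,3,2,0,1
t=4: 3,2,0,0,1
1,2,3,3,1
2,0,3,0,0
0,3,1,0,3
2,3,2,0,1
t=5: 3,2,0,0,1
1,2,3,3,1
3,0,3,0,0
0,3,1,0,3
2,3,2,0,1
t=6: 3,2,0,0,1
2,2,3,3,1
0,1,3,0,0
1,3,1,0,3
2,3,2,0,1
t=7: 3,2,0,0,1
2,2,3,3,1
1,1,3,0,0
1,3,1,0,3
2,3,2,0,1
t=8: 3,2,0,0,1
2,2,3,3,1
2,1,3,0,0
1,3,1,0,3
2,3,2,0,1
t=9: 3,2,0,0,1
2,2,3,3,1
3,1,3,0,0
1,3,1,0,3
2,3,2,0,1
t=10: 3,2,0,0,1
3,2,3,3,1
0,2,3,0,0
2,3,1,0,3
2,3,2,0,1
t=11: 3,2,0,0,1
3,2,3,3,1
1,2,3,0,0
2,3,1,0,3
2,3,2,0,1

3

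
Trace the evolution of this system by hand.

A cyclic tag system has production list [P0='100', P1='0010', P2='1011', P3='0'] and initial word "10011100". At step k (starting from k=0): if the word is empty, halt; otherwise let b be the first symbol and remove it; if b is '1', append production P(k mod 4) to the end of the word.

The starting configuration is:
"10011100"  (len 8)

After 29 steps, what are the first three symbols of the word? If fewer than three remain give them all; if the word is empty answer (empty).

[0] "10011100"  (len 8)
[1] "0011100100"  (len 10)
[2] "011100100"  (len 9)
[3] "11100100"  (len 8)
[4] "11001000"  (len 8)
[5] "1001000100"  (len 10)
[6] "0010001000010"  (len 13)
[7] "010001000010"  (len 12)
[8] "10001000010"  (len 11)
[9] "0001000010100"  (len 13)
[10] "001000010100"  (len 12)
[11] "01000010100"  (len 11)
[12] "1000010100"  (len 10)
[13] "000010100100"  (len 12)
[14] "00010100100"  (len 11)
[15] "0010100100"  (len 10)
[16] "010100100"  (len 9)
[17] "10100100"  (len 8)
[18] "01001000010"  (len 11)
[19] "1001000010"  (len 10)
[20] "0010000100"  (len 10)
[21] "010000100"  (len 9)
[22] "10000100"  (len 8)
[23] "00001001011"  (len 11)
[24] "0001001011"  (len 10)
[25] "001001011"  (len 9)
[26] "01001011"  (len 8)
[27] "1001011"  (len 7)
[28] "0010110"  (len 7)
[29] "010110"  (len 6)

010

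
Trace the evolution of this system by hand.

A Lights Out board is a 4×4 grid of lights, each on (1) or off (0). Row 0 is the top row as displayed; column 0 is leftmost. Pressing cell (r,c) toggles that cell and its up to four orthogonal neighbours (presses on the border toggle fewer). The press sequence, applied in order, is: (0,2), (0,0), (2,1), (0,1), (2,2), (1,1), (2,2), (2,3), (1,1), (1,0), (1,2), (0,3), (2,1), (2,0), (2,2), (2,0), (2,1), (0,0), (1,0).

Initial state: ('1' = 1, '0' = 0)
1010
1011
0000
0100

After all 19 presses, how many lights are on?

gen 0: 1010
1011
0000
0100
gen 1: 1101
1001
0000
0100
gen 2: 0001
0001
0000
0100
gen 3: 0001
0101
1110
0000
gen 4: 1111
0001
1110
0000
gen 5: 1111
0011
1001
0010
gen 6: 1011
1101
1101
0010
gen 7: 1011
1111
1010
0000
gen 8: 1011
1110
1001
0001
gen 9: 1111
0000
1101
0001
gen 10: 0111
1100
0101
0001
gen 11: 0101
1011
0111
0001
gen 12: 0110
1010
0111
0001
gen 13: 0110
1110
1001
0101
gen 14: 0110
0110
0101
1101
gen 15: 0110
0100
0010
1111
gen 16: 0110
1100
1110
0111
gen 17: 0110
1000
0000
0011
gen 18: 1010
0000
0000
0011
gen 19: 0010
1100
1000
0011

6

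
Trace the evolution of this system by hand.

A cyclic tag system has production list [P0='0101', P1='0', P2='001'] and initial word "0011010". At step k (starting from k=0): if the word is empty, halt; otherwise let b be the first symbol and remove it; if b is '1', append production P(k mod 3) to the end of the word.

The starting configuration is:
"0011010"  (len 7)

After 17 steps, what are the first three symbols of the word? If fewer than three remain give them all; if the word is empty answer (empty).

[0] "0011010"  (len 7)
[1] "011010"  (len 6)
[2] "11010"  (len 5)
[3] "1010001"  (len 7)
[4] "0100010101"  (len 10)
[5] "100010101"  (len 9)
[6] "00010101001"  (len 11)
[7] "0010101001"  (len 10)
[8] "010101001"  (len 9)
[9] "10101001"  (len 8)
[10] "01010010101"  (len 11)
[11] "1010010101"  (len 10)
[12] "010010101001"  (len 12)
[13] "10010101001"  (len 11)
[14] "00101010010"  (len 11)
[15] "0101010010"  (len 10)
[16] "101010010"  (len 9)
[17] "010100100"  (len 9)

010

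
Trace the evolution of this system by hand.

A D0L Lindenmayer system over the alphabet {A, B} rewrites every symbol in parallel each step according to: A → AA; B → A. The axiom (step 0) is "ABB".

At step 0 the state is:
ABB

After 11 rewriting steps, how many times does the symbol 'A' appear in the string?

4096

k=0  ABB
k=1  AAAA
k=2  AAAAAAAA
k=3  AAAAAAAAAAAAAAAA
k=4  AAAAAAAAAAAAAAAAAAAAAAAAAAAAAAAA
k=5  AAAAAAAAAAAAAAAAAAAAAAAAAAAAAAAAAAAAAAAAAAAAAAAAAAAAAAAAAAAAAAAA
k=6  AAAAAAAAAAAAAAAAAAAAAAAAAAAAAAAAAAAAAAAAAAAAAAAAAAAAAAAAAA…AAAAAAAAAAAAAAAAAAAAAAAAAAAAAAAAAAAAAAAAAAAAAAAAAAAAAAAAAA  (len 128)
k=7  AAAAAAAAAAAAAAAAAAAAAAAAAAAAAAAAAAAAAAAAAAAAAAAAAAAAAAAAAA…AAAAAAAAAAAAAAAAAAAAAAAAAAAAAAAAAAAAAAAAAAAAAAAAAAAAAAAAAA  (len 256)
k=8  AAAAAAAAAAAAAAAAAAAAAAAAAAAAAAAAAAAAAAAAAAAAAAAAAAAAAAAAAA…AAAAAAAAAAAAAAAAAAAAAAAAAAAAAAAAAAAAAAAAAAAAAAAAAAAAAAAAAA  (len 512)
k=9  AAAAAAAAAAAAAAAAAAAAAAAAAAAAAAAAAAAAAAAAAAAAAAAAAAAAAAAAAA…AAAAAAAAAAAAAAAAAAAAAAAAAAAAAAAAAAAAAAAAAAAAAAAAAAAAAAAAAA  (len 1024)
k=10  AAAAAAAAAAAAAAAAAAAAAAAAAAAAAAAAAAAAAAAAAAAAAAAAAAAAAAAAAA…AAAAAAAAAAAAAAAAAAAAAAAAAAAAAAAAAAAAAAAAAAAAAAAAAAAAAAAAAA  (len 2048)
k=11  AAAAAAAAAAAAAAAAAAAAAAAAAAAAAAAAAAAAAAAAAAAAAAAAAAAAAAAAAA…AAAAAAAAAAAAAAAAAAAAAAAAAAAAAAAAAAAAAAAAAAAAAAAAAAAAAAAAAA  (len 4096)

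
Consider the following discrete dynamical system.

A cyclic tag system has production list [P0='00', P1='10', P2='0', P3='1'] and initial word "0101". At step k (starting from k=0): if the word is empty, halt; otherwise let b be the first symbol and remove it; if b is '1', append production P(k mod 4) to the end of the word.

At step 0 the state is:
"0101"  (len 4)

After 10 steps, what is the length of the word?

0

gen 0: "0101"  (len 4)
gen 1: "101"  (len 3)
gen 2: "0110"  (len 4)
gen 3: "110"  (len 3)
gen 4: "101"  (len 3)
gen 5: "0100"  (len 4)
gen 6: "100"  (len 3)
gen 7: "000"  (len 3)
gen 8: "00"  (len 2)
gen 9: "0"  (len 1)
gen 10: (halted — word empty)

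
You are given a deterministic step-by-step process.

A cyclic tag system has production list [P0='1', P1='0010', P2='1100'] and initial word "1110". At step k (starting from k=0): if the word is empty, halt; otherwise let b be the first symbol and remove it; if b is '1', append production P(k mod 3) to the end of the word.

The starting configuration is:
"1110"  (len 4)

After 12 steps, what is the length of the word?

0) "1110"  (len 4)
1) "1101"  (len 4)
2) "1010010"  (len 7)
3) "0100101100"  (len 10)
4) "100101100"  (len 9)
5) "001011000010"  (len 12)
6) "01011000010"  (len 11)
7) "1011000010"  (len 10)
8) "0110000100010"  (len 13)
9) "110000100010"  (len 12)
10) "100001000101"  (len 12)
11) "000010001010010"  (len 15)
12) "00010001010010"  (len 14)

14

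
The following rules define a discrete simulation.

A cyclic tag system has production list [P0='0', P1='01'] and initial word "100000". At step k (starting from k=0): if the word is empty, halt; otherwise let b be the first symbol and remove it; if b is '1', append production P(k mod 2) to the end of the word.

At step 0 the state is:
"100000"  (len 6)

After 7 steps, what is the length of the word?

0

[0] "100000"  (len 6)
[1] "000000"  (len 6)
[2] "00000"  (len 5)
[3] "0000"  (len 4)
[4] "000"  (len 3)
[5] "00"  (len 2)
[6] "0"  (len 1)
[7] (halted — word empty)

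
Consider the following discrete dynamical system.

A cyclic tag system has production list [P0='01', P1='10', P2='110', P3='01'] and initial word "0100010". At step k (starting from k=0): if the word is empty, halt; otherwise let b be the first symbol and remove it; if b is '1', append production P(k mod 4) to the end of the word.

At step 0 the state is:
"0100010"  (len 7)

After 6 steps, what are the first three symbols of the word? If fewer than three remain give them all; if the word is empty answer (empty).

010

0) "0100010"  (len 7)
1) "100010"  (len 6)
2) "0001010"  (len 7)
3) "001010"  (len 6)
4) "01010"  (len 5)
5) "1010"  (len 4)
6) "01010"  (len 5)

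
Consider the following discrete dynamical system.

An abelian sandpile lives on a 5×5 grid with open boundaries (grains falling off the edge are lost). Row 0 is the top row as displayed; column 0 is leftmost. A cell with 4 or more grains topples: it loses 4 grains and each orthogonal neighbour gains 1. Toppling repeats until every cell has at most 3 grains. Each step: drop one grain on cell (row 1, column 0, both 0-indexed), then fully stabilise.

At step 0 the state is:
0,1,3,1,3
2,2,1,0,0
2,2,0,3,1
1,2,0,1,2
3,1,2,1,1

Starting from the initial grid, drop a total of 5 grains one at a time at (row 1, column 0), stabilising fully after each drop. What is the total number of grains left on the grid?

0) 0,1,3,1,3
2,2,1,0,0
2,2,0,3,1
1,2,0,1,2
3,1,2,1,1
1) 0,1,3,1,3
3,2,1,0,0
2,2,0,3,1
1,2,0,1,2
3,1,2,1,1
2) 1,1,3,1,3
0,3,1,0,0
3,2,0,3,1
1,2,0,1,2
3,1,2,1,1
3) 1,1,3,1,3
1,3,1,0,0
3,2,0,3,1
1,2,0,1,2
3,1,2,1,1
4) 1,1,3,1,3
2,3,1,0,0
3,2,0,3,1
1,2,0,1,2
3,1,2,1,1
5) 1,1,3,1,3
3,3,1,0,0
3,2,0,3,1
1,2,0,1,2
3,1,2,1,1

39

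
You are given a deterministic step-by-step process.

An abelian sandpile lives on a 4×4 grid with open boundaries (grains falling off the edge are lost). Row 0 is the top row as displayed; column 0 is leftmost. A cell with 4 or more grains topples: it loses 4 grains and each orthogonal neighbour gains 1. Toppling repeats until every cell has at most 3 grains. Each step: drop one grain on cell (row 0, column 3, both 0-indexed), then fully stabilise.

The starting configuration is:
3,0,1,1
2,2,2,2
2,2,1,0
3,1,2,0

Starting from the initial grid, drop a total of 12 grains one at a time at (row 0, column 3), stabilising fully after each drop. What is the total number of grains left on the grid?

k=0  3,0,1,1
2,2,2,2
2,2,1,0
3,1,2,0
k=1  3,0,1,2
2,2,2,2
2,2,1,0
3,1,2,0
k=2  3,0,1,3
2,2,2,2
2,2,1,0
3,1,2,0
k=3  3,0,2,0
2,2,2,3
2,2,1,0
3,1,2,0
k=4  3,0,2,1
2,2,2,3
2,2,1,0
3,1,2,0
k=5  3,0,2,2
2,2,2,3
2,2,1,0
3,1,2,0
k=6  3,0,2,3
2,2,2,3
2,2,1,0
3,1,2,0
k=7  3,0,3,1
2,2,3,0
2,2,1,1
3,1,2,0
k=8  3,0,3,2
2,2,3,0
2,2,1,1
3,1,2,0
k=9  3,0,3,3
2,2,3,0
2,2,1,1
3,1,2,0
k=10  3,1,1,1
2,3,0,2
2,2,2,1
3,1,2,0
k=11  3,1,1,2
2,3,0,2
2,2,2,1
3,1,2,0
k=12  3,1,1,3
2,3,0,2
2,2,2,1
3,1,2,0

28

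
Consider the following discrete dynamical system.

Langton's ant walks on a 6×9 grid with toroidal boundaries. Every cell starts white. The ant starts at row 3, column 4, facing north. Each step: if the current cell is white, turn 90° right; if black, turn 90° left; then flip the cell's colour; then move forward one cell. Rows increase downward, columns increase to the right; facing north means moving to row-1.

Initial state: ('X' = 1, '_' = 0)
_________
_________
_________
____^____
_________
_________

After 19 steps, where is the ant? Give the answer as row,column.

gen 0: _________
_________
_________
____^____
_________
_________
gen 1: _________
_________
_________
____X>___
_________
_________
gen 2: _________
_________
_________
____XX___
_____v___
_________
gen 3: _________
_________
_________
____XX___
____<X___
_________
gen 4: _________
_________
_________
____^X___
____XX___
_________
gen 5: _________
_________
_________
___<_X___
____XX___
_________
gen 6: _________
_________
___^_____
___X_X___
____XX___
_________
gen 7: _________
_________
___X>____
___X_X___
____XX___
_________
gen 8: _________
_________
___XX____
___XvX___
____XX___
_________
gen 9: _________
_________
___XX____
___<XX___
____XX___
_________
gen 10: _________
_________
___XX____
____XX___
___vXX___
_________
gen 11: _________
_________
___XX____
____XX___
__<XXX___
_________
gen 12: _________
_________
___XX____
__^_XX___
__XXXX___
_________
gen 13: _________
_________
___XX____
__X>XX___
__XXXX___
_________
gen 14: _________
_________
___XX____
__XXXX___
__XvXX___
_________
gen 15: _________
_________
___XX____
__XXXX___
__X_>X___
_________
gen 16: _________
_________
___XX____
__XX^X___
__X__X___
_________
gen 17: _________
_________
___XX____
__X<_X___
__X__X___
_________
gen 18: _________
_________
___XX____
__X__X___
__Xv_X___
_________
gen 19: _________
_________
___XX____
__X__X___
__<X_X___
_________

4,2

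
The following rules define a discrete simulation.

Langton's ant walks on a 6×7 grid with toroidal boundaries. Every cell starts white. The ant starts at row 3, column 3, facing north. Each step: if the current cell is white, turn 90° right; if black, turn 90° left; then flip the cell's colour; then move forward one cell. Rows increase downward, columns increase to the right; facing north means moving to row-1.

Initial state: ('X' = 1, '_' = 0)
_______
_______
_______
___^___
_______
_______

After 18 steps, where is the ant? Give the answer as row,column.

t=0: _______
_______
_______
___^___
_______
_______
t=1: _______
_______
_______
___X>__
_______
_______
t=2: _______
_______
_______
___XX__
____v__
_______
t=3: _______
_______
_______
___XX__
___<X__
_______
t=4: _______
_______
_______
___^X__
___XX__
_______
t=5: _______
_______
_______
__<_X__
___XX__
_______
t=6: _______
_______
__^____
__X_X__
___XX__
_______
t=7: _______
_______
__X>___
__X_X__
___XX__
_______
t=8: _______
_______
__XX___
__XvX__
___XX__
_______
t=9: _______
_______
__XX___
__<XX__
___XX__
_______
t=10: _______
_______
__XX___
___XX__
__vXX__
_______
t=11: _______
_______
__XX___
___XX__
_<XXX__
_______
t=12: _______
_______
__XX___
_^_XX__
_XXXX__
_______
t=13: _______
_______
__XX___
_X>XX__
_XXXX__
_______
t=14: _______
_______
__XX___
_XXXX__
_XvXX__
_______
t=15: _______
_______
__XX___
_XXXX__
_X_>X__
_______
t=16: _______
_______
__XX___
_XX^X__
_X__X__
_______
t=17: _______
_______
__XX___
_X<_X__
_X__X__
_______
t=18: _______
_______
__XX___
_X__X__
_Xv_X__
_______

4,2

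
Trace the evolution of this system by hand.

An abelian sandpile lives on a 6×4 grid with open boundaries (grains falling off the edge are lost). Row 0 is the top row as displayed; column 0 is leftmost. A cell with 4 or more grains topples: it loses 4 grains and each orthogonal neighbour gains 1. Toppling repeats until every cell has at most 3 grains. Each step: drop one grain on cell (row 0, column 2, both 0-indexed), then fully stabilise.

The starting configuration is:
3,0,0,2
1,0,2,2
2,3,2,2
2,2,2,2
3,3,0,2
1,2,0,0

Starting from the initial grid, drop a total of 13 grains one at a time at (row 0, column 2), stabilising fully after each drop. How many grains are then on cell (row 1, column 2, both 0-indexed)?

t=0: 3,0,0,2
1,0,2,2
2,3,2,2
2,2,2,2
3,3,0,2
1,2,0,0
t=1: 3,0,1,2
1,0,2,2
2,3,2,2
2,2,2,2
3,3,0,2
1,2,0,0
t=2: 3,0,2,2
1,0,2,2
2,3,2,2
2,2,2,2
3,3,0,2
1,2,0,0
t=3: 3,0,3,2
1,0,2,2
2,3,2,2
2,2,2,2
3,3,0,2
1,2,0,0
t=4: 3,1,0,3
1,0,3,2
2,3,2,2
2,2,2,2
3,3,0,2
1,2,0,0
t=5: 3,1,1,3
1,0,3,2
2,3,2,2
2,2,2,2
3,3,0,2
1,2,0,0
t=6: 3,1,2,3
1,0,3,2
2,3,2,2
2,2,2,2
3,3,0,2
1,2,0,0
t=7: 3,1,3,3
1,0,3,2
2,3,2,2
2,2,2,2
3,3,0,2
1,2,0,0
t=8: 3,2,2,1
1,1,1,0
2,3,3,3
2,2,2,2
3,3,0,2
1,2,0,0
t=9: 3,2,3,1
1,1,1,0
2,3,3,3
2,2,2,2
3,3,0,2
1,2,0,0
t=10: 3,3,0,2
1,1,2,0
2,3,3,3
2,2,2,2
3,3,0,2
1,2,0,0
t=11: 3,3,1,2
1,1,2,0
2,3,3,3
2,2,2,2
3,3,0,2
1,2,0,0
t=12: 3,3,2,2
1,1,2,0
2,3,3,3
2,2,2,2
3,3,0,2
1,2,0,0
t=13: 3,3,3,2
1,1,2,0
2,3,3,3
2,2,2,2
3,3,0,2
1,2,0,0

2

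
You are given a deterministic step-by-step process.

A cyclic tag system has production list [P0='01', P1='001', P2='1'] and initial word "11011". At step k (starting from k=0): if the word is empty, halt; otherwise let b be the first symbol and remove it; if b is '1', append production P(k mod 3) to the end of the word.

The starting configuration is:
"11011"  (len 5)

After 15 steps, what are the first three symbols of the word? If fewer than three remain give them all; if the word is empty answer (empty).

010

[0] "11011"  (len 5)
[1] "101101"  (len 6)
[2] "01101001"  (len 8)
[3] "1101001"  (len 7)
[4] "10100101"  (len 8)
[5] "0100101001"  (len 10)
[6] "100101001"  (len 9)
[7] "0010100101"  (len 10)
[8] "010100101"  (len 9)
[9] "10100101"  (len 8)
[10] "010010101"  (len 9)
[11] "10010101"  (len 8)
[12] "00101011"  (len 8)
[13] "0101011"  (len 7)
[14] "101011"  (len 6)
[15] "010111"  (len 6)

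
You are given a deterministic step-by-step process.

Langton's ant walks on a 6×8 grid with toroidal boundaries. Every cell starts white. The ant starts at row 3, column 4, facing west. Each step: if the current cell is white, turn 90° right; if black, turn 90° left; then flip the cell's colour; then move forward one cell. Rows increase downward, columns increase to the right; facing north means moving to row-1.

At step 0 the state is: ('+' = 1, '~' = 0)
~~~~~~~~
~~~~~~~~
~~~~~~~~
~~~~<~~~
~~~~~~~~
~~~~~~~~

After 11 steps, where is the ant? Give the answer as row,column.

5,5

k=0  ~~~~~~~~
~~~~~~~~
~~~~~~~~
~~~~<~~~
~~~~~~~~
~~~~~~~~
k=1  ~~~~~~~~
~~~~~~~~
~~~~^~~~
~~~~+~~~
~~~~~~~~
~~~~~~~~
k=2  ~~~~~~~~
~~~~~~~~
~~~~+>~~
~~~~+~~~
~~~~~~~~
~~~~~~~~
k=3  ~~~~~~~~
~~~~~~~~
~~~~++~~
~~~~+v~~
~~~~~~~~
~~~~~~~~
k=4  ~~~~~~~~
~~~~~~~~
~~~~++~~
~~~~<+~~
~~~~~~~~
~~~~~~~~
k=5  ~~~~~~~~
~~~~~~~~
~~~~++~~
~~~~~+~~
~~~~v~~~
~~~~~~~~
k=6  ~~~~~~~~
~~~~~~~~
~~~~++~~
~~~~~+~~
~~~<+~~~
~~~~~~~~
k=7  ~~~~~~~~
~~~~~~~~
~~~~++~~
~~~^~+~~
~~~++~~~
~~~~~~~~
k=8  ~~~~~~~~
~~~~~~~~
~~~~++~~
~~~+>+~~
~~~++~~~
~~~~~~~~
k=9  ~~~~~~~~
~~~~~~~~
~~~~++~~
~~~+++~~
~~~+v~~~
~~~~~~~~
k=10  ~~~~~~~~
~~~~~~~~
~~~~++~~
~~~+++~~
~~~+~>~~
~~~~~~~~
k=11  ~~~~~~~~
~~~~~~~~
~~~~++~~
~~~+++~~
~~~+~+~~
~~~~~v~~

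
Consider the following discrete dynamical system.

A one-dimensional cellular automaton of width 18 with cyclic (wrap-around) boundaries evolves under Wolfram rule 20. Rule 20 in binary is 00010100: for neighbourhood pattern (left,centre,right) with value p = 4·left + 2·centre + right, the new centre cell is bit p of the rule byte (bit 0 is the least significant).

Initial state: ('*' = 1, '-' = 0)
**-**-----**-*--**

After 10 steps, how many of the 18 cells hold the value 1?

3

0) **-**-----**-*--**
1) -----*-------**---
2) -----**--------*--
3) -------*-------**-
4) -------**--------*
5) *--------*-------*
6) -*-------**-------
7) -**--------*------
8) ---*-------**-----
9) ---**--------*----
10) -----*-------**---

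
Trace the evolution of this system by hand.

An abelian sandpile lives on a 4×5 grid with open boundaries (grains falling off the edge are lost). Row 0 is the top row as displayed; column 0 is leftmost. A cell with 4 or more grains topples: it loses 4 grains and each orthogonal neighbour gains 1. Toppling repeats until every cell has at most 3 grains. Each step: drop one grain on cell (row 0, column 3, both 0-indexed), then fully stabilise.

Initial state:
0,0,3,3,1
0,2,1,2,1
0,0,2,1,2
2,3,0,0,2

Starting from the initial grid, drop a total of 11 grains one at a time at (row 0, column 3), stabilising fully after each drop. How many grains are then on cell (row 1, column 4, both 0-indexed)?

3

step 0: 0,0,3,3,1
0,2,1,2,1
0,0,2,1,2
2,3,0,0,2
step 1: 0,1,0,1,2
0,2,2,3,1
0,0,2,1,2
2,3,0,0,2
step 2: 0,1,0,2,2
0,2,2,3,1
0,0,2,1,2
2,3,0,0,2
step 3: 0,1,0,3,2
0,2,2,3,1
0,0,2,1,2
2,3,0,0,2
step 4: 0,1,1,1,3
0,2,3,0,2
0,0,2,2,2
2,3,0,0,2
step 5: 0,1,1,2,3
0,2,3,0,2
0,0,2,2,2
2,3,0,0,2
step 6: 0,1,1,3,3
0,2,3,0,2
0,0,2,2,2
2,3,0,0,2
step 7: 0,1,2,1,0
0,2,3,1,3
0,0,2,2,2
2,3,0,0,2
step 8: 0,1,2,2,0
0,2,3,1,3
0,0,2,2,2
2,3,0,0,2
step 9: 0,1,2,3,0
0,2,3,1,3
0,0,2,2,2
2,3,0,0,2
step 10: 0,1,3,0,1
0,2,3,2,3
0,0,2,2,2
2,3,0,0,2
step 11: 0,1,3,1,1
0,2,3,2,3
0,0,2,2,2
2,3,0,0,2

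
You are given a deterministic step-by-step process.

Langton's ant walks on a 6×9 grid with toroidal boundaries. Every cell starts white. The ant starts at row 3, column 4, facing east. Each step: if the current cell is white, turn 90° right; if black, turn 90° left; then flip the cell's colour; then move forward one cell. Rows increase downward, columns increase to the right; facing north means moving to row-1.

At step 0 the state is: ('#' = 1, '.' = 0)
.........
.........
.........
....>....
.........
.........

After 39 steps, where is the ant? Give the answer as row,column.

3,1

k=0  .........
.........
.........
....>....
.........
.........
k=1  .........
.........
.........
....#....
....v....
.........
k=2  .........
.........
.........
....#....
...<#....
.........
k=3  .........
.........
.........
...^#....
...##....
.........
k=4  .........
.........
.........
...#>....
...##....
.........
k=5  .........
.........
....^....
...#.....
...##....
.........
k=6  .........
.........
....#>...
...#.....
...##....
.........
k=7  .........
.........
....##...
...#.v...
...##....
.........
k=8  .........
.........
....##...
...#<#...
...##....
.........
k=9  .........
.........
....^#...
...###...
...##....
.........
k=10  .........
.........
...<.#...
...###...
...##....
.........
k=11  .........
...^.....
...#.#...
...###...
...##....
.........
k=12  .........
...#>....
...#.#...
...###...
...##....
.........
k=13  .........
...##....
...#v#...
...###...
...##....
.........
k=14  .........
...##....
...<##...
...###...
...##....
.........
k=15  .........
...##....
....##...
...v##...
...##....
.........
k=16  .........
...##....
....##...
....>#...
...##....
.........
k=17  .........
...##....
....^#...
.....#...
...##....
.........
k=18  .........
...##....
...<.#...
.....#...
...##....
.........
k=19  .........
...^#....
...#.#...
.....#...
...##....
.........
k=20  .........
..<.#....
...#.#...
.....#...
...##....
.........
k=21  ..^......
..#.#....
...#.#...
.....#...
...##....
.........
k=22  ..#>.....
..#.#....
...#.#...
.....#...
...##....
.........
k=23  ..##.....
..#v#....
...#.#...
.....#...
...##....
.........
k=24  ..##.....
..<##....
...#.#...
.....#...
...##....
.........
k=25  ..##.....
...##....
..v#.#...
.....#...
...##....
.........
k=26  ..##.....
...##....
.<##.#...
.....#...
...##....
.........
k=27  ..##.....
.^.##....
.###.#...
.....#...
...##....
.........
k=28  ..##.....
.#>##....
.###.#...
.....#...
...##....
.........
k=29  ..##.....
.####....
.#v#.#...
.....#...
...##....
.........
k=30  ..##.....
.####....
.#.>.#...
.....#...
...##....
.........
k=31  ..##.....
.##^#....
.#...#...
.....#...
...##....
.........
k=32  ..##.....
.#<.#....
.#...#...
.....#...
...##....
.........
k=33  ..##.....
.#..#....
.#v..#...
.....#...
...##....
.........
k=34  ..##.....
.#..#....
.<#..#...
.....#...
...##....
.........
k=35  ..##.....
.#..#....
..#..#...
.v...#...
...##....
.........
k=36  ..##.....
.#..#....
..#..#...
<#...#...
...##....
.........
k=37  ..##.....
.#..#....
^.#..#...
##...#...
...##....
.........
k=38  ..##.....
.#..#....
#>#..#...
##...#...
...##....
.........
k=39  ..##.....
.#..#....
###..#...
#v...#...
...##....
.........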